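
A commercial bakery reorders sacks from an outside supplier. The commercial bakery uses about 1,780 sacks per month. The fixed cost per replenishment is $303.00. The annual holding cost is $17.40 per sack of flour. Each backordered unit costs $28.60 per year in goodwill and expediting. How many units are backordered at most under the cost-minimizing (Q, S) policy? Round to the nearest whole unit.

S* ≈ 414 sacks

Annual demand D = 1,780 × 12 = 21,360.
With planned backorders, Q* = √(2DS/H) · √((H+B)/B).
√(2DS/H) = √(2 × 21,360 × 303 / 17.4) = 862.506.
√((H+B)/B) = √((17.4+28.6)/28.6) = 1.2682.
Q* ≈ 1093.851.
S* = Q* · H/(H+B) = 1093.851 × 17.4/46 ≈ 413.761.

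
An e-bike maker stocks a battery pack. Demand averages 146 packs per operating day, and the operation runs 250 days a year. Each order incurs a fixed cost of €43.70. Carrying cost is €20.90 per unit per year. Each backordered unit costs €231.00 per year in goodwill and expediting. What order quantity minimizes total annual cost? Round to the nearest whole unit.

Annual demand D = 146 × 250 = 36,500.
With planned backorders, Q* = √(2DS/H) · √((H+B)/B).
√(2DS/H) = √(2 × 36,500 × 43.7 / 20.9) = 390.687.
√((H+B)/B) = √((20.9+231)/231) = 1.0443.
Q* ≈ 407.978.

Q* ≈ 408 packs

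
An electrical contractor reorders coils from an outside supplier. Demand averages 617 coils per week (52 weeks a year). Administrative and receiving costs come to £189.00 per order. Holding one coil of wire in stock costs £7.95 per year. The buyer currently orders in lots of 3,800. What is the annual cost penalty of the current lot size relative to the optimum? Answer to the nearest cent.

Extra cost ≈ £6,881.61 per year

Annual demand D = 617 × 52 = 32,084.
EOQ = √(2DS/H) = √(2 × 32,084 × 189 / 7.95) ≈ 1235.11.
Cost at Q* = (D/Q*)S + (Q*/2)H = √(2DSH) ≈ £9,819.15.
Cost at Q = 3,800: (32,084/3,800)×189 + (3,800/2)×7.95 = £1,595.76 + £15,105.00 = £16,700.76.
Excess = £16,700.76 − £9,819.15 = £6,881.61.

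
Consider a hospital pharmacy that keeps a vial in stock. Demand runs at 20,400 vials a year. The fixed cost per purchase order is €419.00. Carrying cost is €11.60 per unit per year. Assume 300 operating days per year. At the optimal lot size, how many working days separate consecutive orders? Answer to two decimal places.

Q* = √(2DS/H) = √(2 × 20,400 × 419 / 11.6) ≈ 1213.97.
Cycle time = Q*/D × 300 = 1213.97 / 20,400 × 300 ≈ 17.853 days.

T ≈ 17.85 days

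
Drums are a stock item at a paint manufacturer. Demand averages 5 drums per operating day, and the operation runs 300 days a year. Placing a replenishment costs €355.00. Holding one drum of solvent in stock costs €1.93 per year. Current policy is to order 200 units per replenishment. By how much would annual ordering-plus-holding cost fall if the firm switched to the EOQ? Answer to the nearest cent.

Annual demand D = 5 × 300 = 1,500.
EOQ = √(2DS/H) = √(2 × 1,500 × 355 / 1.93) ≈ 742.84.
Cost at Q* = (D/Q*)S + (Q*/2)H = √(2DSH) ≈ €1,433.68.
Cost at Q = 200: (1,500/200)×355 + (200/2)×1.93 = €2,662.50 + €193.00 = €2,855.50.
Excess = €2,855.50 − €1,433.68 = €1,421.82.

Extra cost ≈ €1,421.82 per year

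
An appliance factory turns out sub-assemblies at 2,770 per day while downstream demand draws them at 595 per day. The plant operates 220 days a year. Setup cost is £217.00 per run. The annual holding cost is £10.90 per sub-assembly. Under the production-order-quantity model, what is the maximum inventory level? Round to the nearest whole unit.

I_max ≈ 2,023 sub-assemblies

Annual demand D = 595 × 220 = 130,900.
Production build-up factor (1 − d/p) = 1 − 595/2,770 = 0.7852.
Q* = √(2DS / (H(1 − d/p))) = √(2 × 130,900 × 217 / (10.9 × 0.7852)).
= √(56,810,600 / 8.5587) ≈ 2576.391.
Maximum inventory = Q*(1 − d/p) = 2576.391 × 0.7852 ≈ 2022.978.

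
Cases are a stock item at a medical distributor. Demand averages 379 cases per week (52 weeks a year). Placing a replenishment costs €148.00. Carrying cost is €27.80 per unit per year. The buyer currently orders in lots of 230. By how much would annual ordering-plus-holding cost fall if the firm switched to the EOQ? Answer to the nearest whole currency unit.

Extra cost ≈ €3,144 per year

Annual demand D = 379 × 52 = 19,708.
EOQ = √(2DS/H) = √(2 × 19,708 × 148 / 27.8) ≈ 458.08.
Cost at Q* = (D/Q*)S + (Q*/2)H = √(2DSH) ≈ €12,734.72.
Cost at Q = 230: (19,708/230)×148 + (230/2)×27.8 = €12,681.67 + €3,197.00 = €15,878.67.
Excess = €15,878.67 − €12,734.72 = €3,143.95.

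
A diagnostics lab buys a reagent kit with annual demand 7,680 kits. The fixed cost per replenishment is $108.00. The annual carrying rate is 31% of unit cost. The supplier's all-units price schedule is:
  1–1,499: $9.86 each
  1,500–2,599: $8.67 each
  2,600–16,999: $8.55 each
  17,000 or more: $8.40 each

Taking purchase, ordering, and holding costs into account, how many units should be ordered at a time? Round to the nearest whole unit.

Q* ≈ 1,500 kits

Holding cost per unit per year at price C is H = 0.31·C.
For each price level, check whether its EOQ is feasible; otherwise the best quantity at that price is the breakpoint.
EOQ at $9.86 = 736.7 (feasible in tier 1): TC = 7,680×$9.86 + (7,680/736.7)×108 + (736.7/2)×0.31×$9.86 = $77,976.58.
EOQ at $8.67 = 785.6 < 1500, so use break Q=1500: TC = 7,680×$8.67 + (7,680/1500.0)×108 + (1500.0/2)×0.31×$8.67 = $69,154.34.
EOQ at $8.55 = 791.1 < 2600, so use break Q=2600: TC = 7,680×$8.55 + (7,680/2600.0)×108 + (2600.0/2)×0.31×$8.55 = $69,428.67.
EOQ at $8.40 = 798.2 < 17000, so use break Q=17000: TC = 7,680×$8.40 + (7,680/17000.0)×108 + (17000.0/2)×0.31×$8.40 = $86,694.79.
Lowest total cost is $69,154.34 at Q = 1500.0.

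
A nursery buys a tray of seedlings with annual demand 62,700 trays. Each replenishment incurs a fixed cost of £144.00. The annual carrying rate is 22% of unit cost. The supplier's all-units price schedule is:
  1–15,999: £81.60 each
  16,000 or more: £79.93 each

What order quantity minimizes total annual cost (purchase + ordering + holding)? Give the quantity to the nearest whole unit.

Holding cost per unit per year at price C is H = 0.22·C.
Candidates are each tier's EOQ (if it falls in that tier) and each price-break quantity.
EOQ at £81.60 = 1002.9 (feasible in tier 1): TC = 62,700×£81.60 + (62,700/1002.9)×144 + (1002.9/2)×0.22×£81.60 = £5,134,324.72.
EOQ at £79.93 = 1013.4 < 16000, so use break Q=16000: TC = 62,700×£79.93 + (62,700/16000.0)×144 + (16000.0/2)×0.22×£79.93 = £5,152,852.10.
Lowest total cost is £5,134,324.72 at Q = 1002.9.

Q* ≈ 1,003 trays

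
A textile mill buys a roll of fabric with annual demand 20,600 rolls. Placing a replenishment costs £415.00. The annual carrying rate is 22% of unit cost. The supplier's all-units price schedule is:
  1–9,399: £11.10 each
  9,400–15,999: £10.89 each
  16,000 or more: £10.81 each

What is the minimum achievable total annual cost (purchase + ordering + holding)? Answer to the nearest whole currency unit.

TC* ≈ £235,122

Holding cost per unit per year at price C is H = 0.22·C.
For each price level, check whether its EOQ is feasible; otherwise the best quantity at that price is the breakpoint.
EOQ at £11.10 = 2646.1 (feasible in tier 1): TC = 20,600×£11.10 + (20,600/2646.1)×415 + (2646.1/2)×0.22×£11.10 = £235,121.68.
EOQ at £10.89 = 2671.5 < 9400, so use break Q=9400: TC = 20,600×£10.89 + (20,600/9400.0)×415 + (9400.0/2)×0.22×£10.89 = £236,503.73.
EOQ at £10.81 = 2681.3 < 16000, so use break Q=16000: TC = 20,600×£10.81 + (20,600/16000.0)×415 + (16000.0/2)×0.22×£10.81 = £242,245.91.
Lowest total cost among the candidates is at Q = 2646.1.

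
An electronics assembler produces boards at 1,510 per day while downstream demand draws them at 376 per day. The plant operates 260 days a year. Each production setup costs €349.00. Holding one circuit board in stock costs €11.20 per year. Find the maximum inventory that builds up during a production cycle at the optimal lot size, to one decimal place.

Annual demand D = 376 × 260 = 97,760.
Production build-up factor (1 − d/p) = 1 − 376/1,510 = 0.7510.
Q* = √(2DS / (H(1 − d/p))) = √(2 × 97,760 × 349 / (11.2 × 0.7510)).
= √(68,236,480 / 8.4111) ≈ 2848.271.
Maximum inventory = Q*(1 − d/p) = 2848.271 × 0.7510 ≈ 2139.032.

I_max ≈ 2,139.0 boards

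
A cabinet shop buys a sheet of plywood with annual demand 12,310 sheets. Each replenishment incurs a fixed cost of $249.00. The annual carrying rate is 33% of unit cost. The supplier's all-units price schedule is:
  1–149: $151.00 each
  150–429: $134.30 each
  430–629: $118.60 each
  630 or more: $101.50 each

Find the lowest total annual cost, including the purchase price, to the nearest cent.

TC* ≈ $1,264,881.31

Holding cost per unit per year at price C is H = 0.33·C.
Candidates are each tier's EOQ (if it falls in that tier) and each price-break quantity.
Tier 1 ($151.00): EOQ = 350.8 exceeds tier's upper bound 149, so this tier is dominated.
EOQ at $134.30 = 371.9 (feasible in tier 2): TC = 12,310×$134.30 + (12,310/371.9)×249 + (371.9/2)×0.33×$134.30 = $1,669,716.09.
EOQ at $118.60 = 395.8 < 430, so use break Q=430: TC = 12,310×$118.60 + (12,310/430.0)×249 + (430.0/2)×0.33×$118.60 = $1,475,509.02.
EOQ at $101.50 = 427.8 < 630, so use break Q=630: TC = 12,310×$101.50 + (12,310/630.0)×249 + (630.0/2)×0.33×$101.50 = $1,264,881.31.
Lowest total cost among the candidates is at Q = 630.0.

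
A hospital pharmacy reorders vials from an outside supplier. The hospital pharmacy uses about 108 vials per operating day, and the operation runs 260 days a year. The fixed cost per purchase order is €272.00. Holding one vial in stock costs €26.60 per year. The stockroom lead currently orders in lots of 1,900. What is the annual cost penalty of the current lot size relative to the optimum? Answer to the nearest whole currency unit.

Extra cost ≈ €9,132 per year

Annual demand D = 108 × 260 = 28,080.
EOQ = √(2DS/H) = √(2 × 28,080 × 272 / 26.6) ≈ 757.80.
Cost at Q* = (D/Q*)S + (Q*/2)H = √(2DSH) ≈ €20,157.60.
Cost at Q = 1,900: (28,080/1,900)×272 + (1,900/2)×26.6 = €4,019.87 + €25,270.00 = €29,289.87.
Excess = €29,289.87 − €20,157.60 = €9,132.27.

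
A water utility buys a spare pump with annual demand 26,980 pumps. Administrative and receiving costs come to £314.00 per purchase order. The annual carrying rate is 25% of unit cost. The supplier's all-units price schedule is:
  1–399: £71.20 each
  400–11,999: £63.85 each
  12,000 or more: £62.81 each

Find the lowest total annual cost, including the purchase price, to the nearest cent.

Holding cost per unit per year at price C is H = 0.25·C.
Evaluate total cost at each tier's feasible EOQ or, if the EOQ is below the tier, at the tier's minimum quantity.
Tier 1 (£71.20): EOQ = 975.6 exceeds tier's upper bound 399, so this tier is dominated.
EOQ at £63.85 = 1030.3 (feasible in tier 2): TC = 26,980×£63.85 + (26,980/1030.3)×314 + (1030.3/2)×0.25×£63.85 = £1,739,118.66.
EOQ at £62.81 = 1038.8 < 12000, so use break Q=12000: TC = 26,980×£62.81 + (26,980/12000.0)×314 + (12000.0/2)×0.25×£62.81 = £1,789,534.78.
Lowest total cost among the candidates is at Q = 1030.3.

TC* ≈ £1,739,118.66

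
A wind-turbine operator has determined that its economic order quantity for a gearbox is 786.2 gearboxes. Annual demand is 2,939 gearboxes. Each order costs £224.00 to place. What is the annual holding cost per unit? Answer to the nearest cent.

Squaring Q* = √(2DS/H) gives Q*² = 2DS/H.
From Q* = √(2DS/H): H = 2DS / Q*² = 2 × 2,939 × 224 / 786.2² = 2.1302.

H ≈ £2.13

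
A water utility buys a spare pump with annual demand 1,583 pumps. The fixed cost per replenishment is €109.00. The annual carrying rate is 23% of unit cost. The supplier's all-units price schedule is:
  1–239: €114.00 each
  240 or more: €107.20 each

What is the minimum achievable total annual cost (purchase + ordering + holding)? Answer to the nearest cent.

TC* ≈ €173,375.27

Holding cost per unit per year at price C is H = 0.23·C.
Evaluate total cost at each tier's feasible EOQ or, if the EOQ is below the tier, at the tier's minimum quantity.
EOQ at €114.00 = 114.7 (feasible in tier 1): TC = 1,583×€114.00 + (1,583/114.7)×109 + (114.7/2)×0.23×€114.00 = €183,470.05.
EOQ at €107.20 = 118.3 < 240, so use break Q=240: TC = 1,583×€107.20 + (1,583/240.0)×109 + (240.0/2)×0.23×€107.20 = €173,375.27.
Lowest total cost among the candidates is at Q = 240.0.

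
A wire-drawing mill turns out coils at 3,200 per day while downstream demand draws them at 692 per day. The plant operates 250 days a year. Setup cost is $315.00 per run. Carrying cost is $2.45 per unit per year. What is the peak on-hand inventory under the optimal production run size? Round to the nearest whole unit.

Annual demand D = 692 × 250 = 173,000.
Production build-up factor (1 − d/p) = 1 − 692/3,200 = 0.7837.
Q* = √(2DS / (H(1 − d/p))) = √(2 × 173,000 × 315 / (2.45 × 0.7837)).
= √(108,990,000 / 1.9202) ≈ 7533.929.
Maximum inventory = Q*(1 − d/p) = 7533.929 × 0.7837 ≈ 5904.717.

I_max ≈ 5,905 coils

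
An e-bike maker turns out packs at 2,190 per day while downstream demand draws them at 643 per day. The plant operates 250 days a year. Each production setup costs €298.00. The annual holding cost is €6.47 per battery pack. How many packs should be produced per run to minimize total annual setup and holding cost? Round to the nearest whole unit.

Q* ≈ 4,579 packs

Annual demand D = 643 × 250 = 160,750.
Production build-up factor (1 − d/p) = 1 − 643/2,190 = 0.7064.
Q* = √(2DS / (H(1 − d/p))) = √(2 × 160,750 × 298 / (6.47 × 0.7064)).
= √(95,807,000 / 4.5704) ≈ 4578.502.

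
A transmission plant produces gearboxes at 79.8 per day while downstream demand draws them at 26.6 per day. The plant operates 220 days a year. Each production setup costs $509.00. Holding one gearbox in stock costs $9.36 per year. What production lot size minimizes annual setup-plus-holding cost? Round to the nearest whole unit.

Annual demand D = 26.6 × 220 = 5,852.
Production build-up factor (1 − d/p) = 1 − 26.6/79.8 = 0.6667.
Q* = √(2DS / (H(1 − d/p))) = √(2 × 5,852 × 509 / (9.36 × 0.6667)).
= √(5,957,336 / 6.24) ≈ 977.088.

Q* ≈ 977 gearboxes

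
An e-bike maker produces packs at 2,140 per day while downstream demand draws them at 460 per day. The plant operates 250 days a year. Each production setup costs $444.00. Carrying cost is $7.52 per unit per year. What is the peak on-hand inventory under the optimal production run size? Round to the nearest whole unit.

Annual demand D = 460 × 250 = 115,000.
Production build-up factor (1 − d/p) = 1 − 460/2,140 = 0.7850.
Q* = √(2DS / (H(1 − d/p))) = √(2 × 115,000 × 444 / (7.52 × 0.7850)).
= √(102,120,000 / 5.9036) ≈ 4159.094.
Maximum inventory = Q*(1 − d/p) = 4159.094 × 0.7850 ≈ 3265.083.

I_max ≈ 3,265 packs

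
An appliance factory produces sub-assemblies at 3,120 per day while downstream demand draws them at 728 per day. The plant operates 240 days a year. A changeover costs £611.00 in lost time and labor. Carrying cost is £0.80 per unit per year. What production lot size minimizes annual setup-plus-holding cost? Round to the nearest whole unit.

Q* ≈ 18,658 sub-assemblies

Annual demand D = 728 × 240 = 174,720.
Production build-up factor (1 − d/p) = 1 − 728/3,120 = 0.7667.
Q* = √(2DS / (H(1 − d/p))) = √(2 × 174,720 × 611 / (0.8 × 0.7667)).
= √(213,507,840 / 0.6133) ≈ 18657.722.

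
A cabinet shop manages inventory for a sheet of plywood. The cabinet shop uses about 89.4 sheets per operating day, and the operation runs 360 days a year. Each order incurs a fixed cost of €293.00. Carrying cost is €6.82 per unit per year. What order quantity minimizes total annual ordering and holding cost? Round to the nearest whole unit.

Q* ≈ 1,663 sheets

Annual demand D = 89.4 × 360 = 32,184.
EOQ = √(2DS / H) = √(2 × 32,184 × 293 / 6.82).
= √(18,859,824 / 6.82) = √2,765,370.088 ≈ 1662.940.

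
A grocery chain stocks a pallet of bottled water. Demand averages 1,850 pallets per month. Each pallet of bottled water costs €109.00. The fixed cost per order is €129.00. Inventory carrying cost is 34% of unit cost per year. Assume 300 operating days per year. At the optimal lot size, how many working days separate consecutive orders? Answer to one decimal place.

T ≈ 5.3 days

Annual demand D = 1,850 × 12 = 22,200.
Holding cost H = 0.34 × €109.00 = €37.0600 per unit per year.
The optimal lot size = √(2DS/H) = √(2 × 22,200 × 129 / 37.06) ≈ 393.13.
Cycle time = Q*/D × 300 = 393.13 / 22,200 × 300 ≈ 5.313 days.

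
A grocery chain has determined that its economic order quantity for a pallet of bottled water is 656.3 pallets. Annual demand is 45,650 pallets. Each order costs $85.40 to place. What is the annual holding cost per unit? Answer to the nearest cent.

The basic EOQ model gives Q* = √(2DS/H); rearrange for the unknown.
From Q* = √(2DS/H): H = 2DS / Q*² = 2 × 45,650 × 85.4 / 656.3² = 18.1019.

H ≈ $18.10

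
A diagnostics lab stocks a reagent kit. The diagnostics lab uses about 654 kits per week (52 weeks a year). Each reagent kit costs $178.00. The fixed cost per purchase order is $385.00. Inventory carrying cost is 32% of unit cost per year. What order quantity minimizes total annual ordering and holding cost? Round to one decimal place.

Annual demand D = 654 × 52 = 34,008.
Holding cost H = 0.32 × $178.00 = $56.9600 per unit per year.
EOQ = √(2DS / H) = √(2 × 34,008 × 385 / 56.96).
= √(26,186,160 / 56.96) = √459,728.9326 ≈ 678.033.

Q* ≈ 678.0 kits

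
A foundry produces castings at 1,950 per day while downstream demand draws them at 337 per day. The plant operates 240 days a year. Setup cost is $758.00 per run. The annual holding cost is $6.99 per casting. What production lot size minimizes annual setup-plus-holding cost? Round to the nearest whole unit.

Q* ≈ 4,605 castings

Annual demand D = 337 × 240 = 80,880.
Production build-up factor (1 − d/p) = 1 − 337/1,950 = 0.8272.
Q* = √(2DS / (H(1 − d/p))) = √(2 × 80,880 × 758 / (6.99 × 0.8272)).
= √(122,614,080 / 5.782) ≈ 4605.022.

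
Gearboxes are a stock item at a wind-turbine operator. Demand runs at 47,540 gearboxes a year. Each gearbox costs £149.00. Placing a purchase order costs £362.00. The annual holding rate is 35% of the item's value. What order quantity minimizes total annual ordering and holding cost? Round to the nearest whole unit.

Holding cost H = 0.35 × £149.00 = £52.1500 per unit per year.
EOQ = √(2DS / H) = √(2 × 47,540 × 362 / 52.15).
= √(34,418,960 / 52.15) = √659,999.233 ≈ 812.403.

Q* ≈ 812 gearboxes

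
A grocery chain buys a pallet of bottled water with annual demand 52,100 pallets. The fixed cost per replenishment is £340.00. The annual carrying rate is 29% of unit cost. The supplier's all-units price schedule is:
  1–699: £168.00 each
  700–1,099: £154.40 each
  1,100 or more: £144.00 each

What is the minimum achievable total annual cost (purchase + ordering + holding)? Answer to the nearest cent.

TC* ≈ £7,541,471.64

Holding cost per unit per year at price C is H = 0.29·C.
For each price level, check whether its EOQ is feasible; otherwise the best quantity at that price is the breakpoint.
Tier 1 (£168.00): EOQ = 852.7 exceeds tier's upper bound 699, so this tier is dominated.
EOQ at £154.40 = 889.5 (feasible in tier 2): TC = 52,100×£154.40 + (52,100/889.5)×340 + (889.5/2)×0.29×£154.40 = £8,084,068.68.
EOQ at £144.00 = 921.1 < 1100, so use break Q=1100: TC = 52,100×£144.00 + (52,100/1100.0)×340 + (1100.0/2)×0.29×£144.00 = £7,541,471.64.
Lowest total cost among the candidates is at Q = 1100.0.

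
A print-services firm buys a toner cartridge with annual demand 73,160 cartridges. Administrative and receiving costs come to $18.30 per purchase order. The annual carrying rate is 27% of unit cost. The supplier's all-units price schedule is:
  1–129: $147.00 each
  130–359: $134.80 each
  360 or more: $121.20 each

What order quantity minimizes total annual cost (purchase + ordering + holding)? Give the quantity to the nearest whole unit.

Holding cost per unit per year at price C is H = 0.27·C.
Evaluate total cost at each tier's feasible EOQ or, if the EOQ is below the tier, at the tier's minimum quantity.
Tier 1 ($147.00): EOQ = 259.7 exceeds tier's upper bound 129, so this tier is dominated.
EOQ at $134.80 = 271.2 (feasible in tier 2): TC = 73,160×$134.80 + (73,160/271.2)×18.3 + (271.2/2)×0.27×$134.80 = $9,871,839.98.
EOQ at $121.20 = 286.1 < 360, so use break Q=360: TC = 73,160×$121.20 + (73,160/360.0)×18.3 + (360.0/2)×0.27×$121.20 = $8,876,601.29.
Lowest total cost is $8,876,601.29 at Q = 360.0.

Q* ≈ 360 cartridges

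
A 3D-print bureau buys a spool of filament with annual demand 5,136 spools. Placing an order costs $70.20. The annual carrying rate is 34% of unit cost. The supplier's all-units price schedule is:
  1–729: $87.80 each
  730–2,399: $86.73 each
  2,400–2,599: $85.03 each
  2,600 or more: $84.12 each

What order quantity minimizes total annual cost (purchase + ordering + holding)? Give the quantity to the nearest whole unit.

Holding cost per unit per year at price C is H = 0.34·C.
Candidates are each tier's EOQ (if it falls in that tier) and each price-break quantity.
EOQ at $87.80 = 155.4 (feasible in tier 1): TC = 5,136×$87.80 + (5,136/155.4)×70.2 + (155.4/2)×0.34×$87.80 = $455,580.42.
EOQ at $86.73 = 156.4 < 730, so use break Q=730: TC = 5,136×$86.73 + (5,136/730.0)×70.2 + (730.0/2)×0.34×$86.73 = $456,702.37.
EOQ at $85.03 = 157.9 < 2400, so use break Q=2400: TC = 5,136×$85.03 + (5,136/2400.0)×70.2 + (2400.0/2)×0.34×$85.03 = $471,556.55.
EOQ at $84.12 = 158.8 < 2600, so use break Q=2600: TC = 5,136×$84.12 + (5,136/2600.0)×70.2 + (2600.0/2)×0.34×$84.12 = $469,360.03.
Lowest total cost is $455,580.42 at Q = 155.4.

Q* ≈ 155 spools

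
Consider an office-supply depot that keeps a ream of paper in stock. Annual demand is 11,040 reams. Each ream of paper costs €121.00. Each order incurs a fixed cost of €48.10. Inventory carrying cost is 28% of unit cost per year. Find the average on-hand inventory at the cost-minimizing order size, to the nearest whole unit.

Holding cost H = 0.28 × €121.00 = €33.8800 per unit per year.
EOQ = √(2DS/H) = √(2 × 11,040 × 48.1 / 33.88) ≈ 177.05.
Average inventory = Q*/2 ≈ 177.05 / 2 = 88.526.

Average inventory ≈ 89 reams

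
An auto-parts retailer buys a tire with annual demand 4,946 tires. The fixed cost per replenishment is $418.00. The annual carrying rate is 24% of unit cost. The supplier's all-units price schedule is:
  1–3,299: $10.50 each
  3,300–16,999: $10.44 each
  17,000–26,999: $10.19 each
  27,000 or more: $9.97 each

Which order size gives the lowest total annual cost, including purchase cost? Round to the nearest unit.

Q* ≈ 1,281 tires

Holding cost per unit per year at price C is H = 0.24·C.
Candidates are each tier's EOQ (if it falls in that tier) and each price-break quantity.
EOQ at $10.50 = 1280.9 (feasible in tier 1): TC = 4,946×$10.50 + (4,946/1280.9)×418 + (1280.9/2)×0.24×$10.50 = $55,160.98.
EOQ at $10.44 = 1284.6 < 3300, so use break Q=3300: TC = 4,946×$10.44 + (4,946/3300.0)×418 + (3300.0/2)×0.24×$10.44 = $56,396.97.
EOQ at $10.19 = 1300.3 < 17000, so use break Q=17000: TC = 4,946×$10.19 + (4,946/17000.0)×418 + (17000.0/2)×0.24×$10.19 = $71,308.95.
EOQ at $9.97 = 1314.5 < 27000, so use break Q=27000: TC = 4,946×$9.97 + (4,946/27000.0)×418 + (27000.0/2)×0.24×$9.97 = $81,690.99.
Lowest total cost is $55,160.98 at Q = 1280.9.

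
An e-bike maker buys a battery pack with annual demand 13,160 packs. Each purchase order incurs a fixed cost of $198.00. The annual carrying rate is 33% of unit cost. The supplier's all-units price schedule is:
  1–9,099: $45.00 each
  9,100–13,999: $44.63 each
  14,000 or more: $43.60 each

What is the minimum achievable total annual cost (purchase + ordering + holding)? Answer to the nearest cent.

Holding cost per unit per year at price C is H = 0.33·C.
Evaluate total cost at each tier's feasible EOQ or, if the EOQ is below the tier, at the tier's minimum quantity.
EOQ at $45.00 = 592.4 (feasible in tier 1): TC = 13,160×$45.00 + (13,160/592.4)×198 + (592.4/2)×0.33×$45.00 = $600,997.08.
EOQ at $44.63 = 594.8 < 9100, so use break Q=9100: TC = 13,160×$44.63 + (13,160/9100.0)×198 + (9100.0/2)×0.33×$44.63 = $654,629.08.
EOQ at $43.60 = 601.8 < 14000, so use break Q=14000: TC = 13,160×$43.60 + (13,160/14000.0)×198 + (14000.0/2)×0.33×$43.60 = $674,678.12.
Lowest total cost among the candidates is at Q = 592.4.

TC* ≈ $600,997.08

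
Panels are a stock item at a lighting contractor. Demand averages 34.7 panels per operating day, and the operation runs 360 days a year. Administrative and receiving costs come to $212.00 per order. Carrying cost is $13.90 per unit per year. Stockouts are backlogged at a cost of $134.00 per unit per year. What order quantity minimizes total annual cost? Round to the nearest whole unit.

Q* ≈ 649 panels

Annual demand D = 34.7 × 360 = 12,492.
With planned backorders, Q* = √(2DS/H) · √((H+B)/B).
√(2DS/H) = √(2 × 12,492 × 212 / 13.9) = 617.293.
√((H+B)/B) = √((13.9+134)/134) = 1.0506.
Q* ≈ 648.520.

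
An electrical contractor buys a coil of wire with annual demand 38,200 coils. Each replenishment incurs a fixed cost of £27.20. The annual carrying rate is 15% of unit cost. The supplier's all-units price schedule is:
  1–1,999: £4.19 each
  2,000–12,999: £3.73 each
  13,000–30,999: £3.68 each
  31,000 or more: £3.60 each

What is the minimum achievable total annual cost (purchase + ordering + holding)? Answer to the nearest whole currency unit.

Holding cost per unit per year at price C is H = 0.15·C.
Candidates are each tier's EOQ (if it falls in that tier) and each price-break quantity.
EOQ at £4.19 = 1818.4 (feasible in tier 1): TC = 38,200×£4.19 + (38,200/1818.4)×27.2 + (1818.4/2)×0.15×£4.19 = £161,200.84.
EOQ at £3.73 = 1927.2 < 2000, so use break Q=2000: TC = 38,200×£3.73 + (38,200/2000.0)×27.2 + (2000.0/2)×0.15×£3.73 = £143,565.02.
EOQ at £3.68 = 1940.3 < 13000, so use break Q=13000: TC = 38,200×£3.68 + (38,200/13000.0)×27.2 + (13000.0/2)×0.15×£3.68 = £144,243.93.
EOQ at £3.60 = 1961.7 < 31000, so use break Q=31000: TC = 38,200×£3.60 + (38,200/31000.0)×27.2 + (31000.0/2)×0.15×£3.60 = £145,923.52.
Lowest total cost among the candidates is at Q = 2000.0.

TC* ≈ £143,565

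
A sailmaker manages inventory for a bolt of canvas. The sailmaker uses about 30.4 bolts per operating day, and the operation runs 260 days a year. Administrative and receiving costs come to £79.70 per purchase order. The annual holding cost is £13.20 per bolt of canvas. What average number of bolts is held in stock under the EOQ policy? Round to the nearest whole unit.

Average inventory ≈ 154 bolts

Annual demand D = 30.4 × 260 = 7,904.
EOQ = √(2DS/H) = √(2 × 7,904 × 79.7 / 13.2) ≈ 308.94.
Average inventory = Q*/2 ≈ 308.94 / 2 = 154.472.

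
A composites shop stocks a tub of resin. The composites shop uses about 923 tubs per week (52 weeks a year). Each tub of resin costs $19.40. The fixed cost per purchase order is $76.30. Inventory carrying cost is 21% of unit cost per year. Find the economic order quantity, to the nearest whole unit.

Q* ≈ 1,341 tubs

Annual demand D = 923 × 52 = 47,996.
Holding cost H = 0.21 × $19.40 = $4.0740 per unit per year.
EOQ = √(2DS / H) = √(2 × 47,996 × 76.3 / 4.074).
= √(7,324,189.6 / 4.074) = √1,797,788.3162 ≈ 1340.816.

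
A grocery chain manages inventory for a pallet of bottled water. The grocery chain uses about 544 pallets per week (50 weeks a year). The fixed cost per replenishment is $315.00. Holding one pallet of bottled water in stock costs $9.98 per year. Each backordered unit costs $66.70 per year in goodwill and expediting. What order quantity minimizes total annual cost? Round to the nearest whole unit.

Q* ≈ 1,405 pallets

Annual demand D = 544 × 50 = 27,200.
With planned backorders, Q* = √(2DS/H) · √((H+B)/B).
√(2DS/H) = √(2 × 27,200 × 315 / 9.98) = 1310.356.
√((H+B)/B) = √((9.98+66.7)/66.7) = 1.0722.
Q* ≈ 1404.972.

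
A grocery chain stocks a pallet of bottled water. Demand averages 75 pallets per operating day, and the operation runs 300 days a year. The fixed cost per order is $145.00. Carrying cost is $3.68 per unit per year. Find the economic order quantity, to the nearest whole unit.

Q* ≈ 1,332 pallets

Annual demand D = 75 × 300 = 22,500.
EOQ = √(2DS / H) = √(2 × 22,500 × 145 / 3.68).
= √(6,525,000 / 3.68) = √1,773,097.8261 ≈ 1331.577.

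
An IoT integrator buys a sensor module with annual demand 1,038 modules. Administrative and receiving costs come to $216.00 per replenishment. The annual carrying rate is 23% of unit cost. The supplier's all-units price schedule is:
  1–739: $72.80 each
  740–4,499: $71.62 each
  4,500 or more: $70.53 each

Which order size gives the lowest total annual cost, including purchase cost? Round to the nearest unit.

Q* ≈ 164 modules

Holding cost per unit per year at price C is H = 0.23·C.
For each price level, check whether its EOQ is feasible; otherwise the best quantity at that price is the breakpoint.
EOQ at $72.80 = 163.6 (feasible in tier 1): TC = 1,038×$72.80 + (1,038/163.6)×216 + (163.6/2)×0.23×$72.80 = $78,306.52.
EOQ at $71.62 = 165.0 < 740, so use break Q=740: TC = 1,038×$71.62 + (1,038/740.0)×216 + (740.0/2)×0.23×$71.62 = $80,739.41.
EOQ at $70.53 = 166.3 < 4500, so use break Q=4500: TC = 1,038×$70.53 + (1,038/4500.0)×216 + (4500.0/2)×0.23×$70.53 = $109,759.24.
Lowest total cost is $78,306.52 at Q = 163.6.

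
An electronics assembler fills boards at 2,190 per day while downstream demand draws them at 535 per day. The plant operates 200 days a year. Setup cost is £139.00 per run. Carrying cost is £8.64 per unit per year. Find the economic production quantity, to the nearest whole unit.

Q* ≈ 2,134 boards

Annual demand D = 535 × 200 = 107,000.
Production build-up factor (1 − d/p) = 1 − 535/2,190 = 0.7557.
Q* = √(2DS / (H(1 − d/p))) = √(2 × 107,000 × 139 / (8.64 × 0.7557)).
= √(29,746,000 / 6.5293) ≈ 2134.423.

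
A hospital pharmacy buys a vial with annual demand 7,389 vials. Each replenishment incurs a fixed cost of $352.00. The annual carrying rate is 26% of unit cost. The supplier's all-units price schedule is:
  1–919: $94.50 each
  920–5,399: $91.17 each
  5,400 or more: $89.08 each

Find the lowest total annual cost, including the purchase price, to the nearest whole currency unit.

Holding cost per unit per year at price C is H = 0.26·C.
Evaluate total cost at each tier's feasible EOQ or, if the EOQ is below the tier, at the tier's minimum quantity.
EOQ at $94.50 = 460.1 (feasible in tier 1): TC = 7,389×$94.50 + (7,389/460.1)×352 + (460.1/2)×0.26×$94.50 = $709,565.79.
EOQ at $91.17 = 468.5 < 920, so use break Q=920: TC = 7,389×$91.17 + (7,389/920.0)×352 + (920.0/2)×0.26×$91.17 = $687,386.16.
EOQ at $89.08 = 473.9 < 5400, so use break Q=5400: TC = 7,389×$89.08 + (7,389/5400.0)×352 + (5400.0/2)×0.26×$89.08 = $721,227.93.
Lowest total cost among the candidates is at Q = 920.0.

TC* ≈ $687,386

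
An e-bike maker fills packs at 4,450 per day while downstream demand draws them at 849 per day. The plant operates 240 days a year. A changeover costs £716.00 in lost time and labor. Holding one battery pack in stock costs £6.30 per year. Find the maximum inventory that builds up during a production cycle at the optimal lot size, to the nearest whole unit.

Annual demand D = 849 × 240 = 203,760.
Production build-up factor (1 − d/p) = 1 − 849/4,450 = 0.8092.
Q* = √(2DS / (H(1 − d/p))) = √(2 × 203,760 × 716 / (6.3 × 0.8092)).
= √(291,784,320 / 5.098) ≈ 7565.352.
Maximum inventory = Q*(1 − d/p) = 7565.352 × 0.8092 ≈ 6121.985.

I_max ≈ 6,122 packs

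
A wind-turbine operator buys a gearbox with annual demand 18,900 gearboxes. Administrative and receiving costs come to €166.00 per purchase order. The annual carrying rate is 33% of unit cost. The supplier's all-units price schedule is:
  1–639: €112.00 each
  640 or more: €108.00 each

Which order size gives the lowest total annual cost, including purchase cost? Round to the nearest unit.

Q* ≈ 640 gearboxes

Holding cost per unit per year at price C is H = 0.33·C.
Candidates are each tier's EOQ (if it falls in that tier) and each price-break quantity.
EOQ at €112.00 = 412.0 (feasible in tier 1): TC = 18,900×€112.00 + (18,900/412.0)×166 + (412.0/2)×0.33×€112.00 = €2,132,028.81.
EOQ at €108.00 = 419.6 < 640, so use break Q=640: TC = 18,900×€108.00 + (18,900/640.0)×166 + (640.0/2)×0.33×€108.00 = €2,057,506.99.
Lowest total cost is €2,057,506.99 at Q = 640.0.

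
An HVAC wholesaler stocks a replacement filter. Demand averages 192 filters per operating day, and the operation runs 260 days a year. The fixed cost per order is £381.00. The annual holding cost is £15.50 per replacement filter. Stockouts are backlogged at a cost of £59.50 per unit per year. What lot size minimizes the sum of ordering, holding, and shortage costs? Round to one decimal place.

Annual demand D = 192 × 260 = 49,920.
With planned backorders, Q* = √(2DS/H) · √((H+B)/B).
√(2DS/H) = √(2 × 49,920 × 381 / 15.5) = 1566.567.
√((H+B)/B) = √((15.5+59.5)/59.5) = 1.1227.
Q* ≈ 1758.819.

Q* ≈ 1,758.8 filters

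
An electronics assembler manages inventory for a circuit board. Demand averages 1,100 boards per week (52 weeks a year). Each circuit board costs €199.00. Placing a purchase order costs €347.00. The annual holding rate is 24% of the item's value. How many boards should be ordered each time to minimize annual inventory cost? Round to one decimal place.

Q* ≈ 911.7 boards

Annual demand D = 1,100 × 52 = 57,200.
Holding cost H = 0.24 × €199.00 = €47.7600 per unit per year.
EOQ = √(2DS / H) = √(2 × 57,200 × 347 / 47.76).
= √(39,696,800 / 47.76) = √831,172.5293 ≈ 911.687.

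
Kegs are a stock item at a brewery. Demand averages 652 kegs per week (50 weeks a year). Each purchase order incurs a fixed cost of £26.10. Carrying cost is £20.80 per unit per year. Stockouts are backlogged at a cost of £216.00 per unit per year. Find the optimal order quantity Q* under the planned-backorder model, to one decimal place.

Q* ≈ 299.5 kegs

Annual demand D = 652 × 50 = 32,600.
With planned backorders, Q* = √(2DS/H) · √((H+B)/B).
√(2DS/H) = √(2 × 32,600 × 26.1 / 20.8) = 286.031.
√((H+B)/B) = √((20.8+216)/216) = 1.0470.
Q* ≈ 299.486.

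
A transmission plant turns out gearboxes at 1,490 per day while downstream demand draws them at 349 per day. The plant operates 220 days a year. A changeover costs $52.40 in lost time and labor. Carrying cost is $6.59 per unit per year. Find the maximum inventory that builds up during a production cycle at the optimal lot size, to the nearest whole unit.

I_max ≈ 967 gearboxes

Annual demand D = 349 × 220 = 76,780.
Production build-up factor (1 − d/p) = 1 − 349/1,490 = 0.7658.
Q* = √(2DS / (H(1 − d/p))) = √(2 × 76,780 × 52.4 / (6.59 × 0.7658)).
= √(8,046,544 / 5.0464) ≈ 1262.735.
Maximum inventory = Q*(1 − d/p) = 1262.735 × 0.7658 ≈ 966.967.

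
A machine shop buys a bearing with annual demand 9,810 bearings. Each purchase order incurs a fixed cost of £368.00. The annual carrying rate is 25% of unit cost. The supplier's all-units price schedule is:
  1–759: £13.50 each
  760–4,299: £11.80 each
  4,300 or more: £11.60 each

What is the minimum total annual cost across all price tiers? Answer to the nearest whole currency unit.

Holding cost per unit per year at price C is H = 0.25·C.
For each price level, check whether its EOQ is feasible; otherwise the best quantity at that price is the breakpoint.
Tier 1 (£13.50): EOQ = 1462.6 exceeds tier's upper bound 759, so this tier is dominated.
EOQ at £11.80 = 1564.5 (feasible in tier 2): TC = 9,810×£11.80 + (9,810/1564.5)×368 + (1564.5/2)×0.25×£11.80 = £120,373.14.
EOQ at £11.60 = 1577.9 < 4300, so use break Q=4300: TC = 9,810×£11.60 + (9,810/4300.0)×368 + (4300.0/2)×0.25×£11.60 = £120,870.55.
Lowest total cost among the candidates is at Q = 1564.5.

TC* ≈ £120,373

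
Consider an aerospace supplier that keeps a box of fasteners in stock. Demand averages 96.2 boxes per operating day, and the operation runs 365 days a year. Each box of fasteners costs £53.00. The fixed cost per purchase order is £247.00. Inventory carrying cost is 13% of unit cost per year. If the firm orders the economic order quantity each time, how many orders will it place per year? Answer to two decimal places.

Annual demand D = 96.2 × 365 = 35,113.
Holding cost H = 0.13 × £53.00 = £6.8900 per unit per year.
The optimal lot size = √(2DS/H) = √(2 × 35,113 × 247 / 6.89) ≈ 1586.67.
Orders per year = D / Q* = 35,113 / 1586.67 ≈ 22.130.

N ≈ 22.13 orders per year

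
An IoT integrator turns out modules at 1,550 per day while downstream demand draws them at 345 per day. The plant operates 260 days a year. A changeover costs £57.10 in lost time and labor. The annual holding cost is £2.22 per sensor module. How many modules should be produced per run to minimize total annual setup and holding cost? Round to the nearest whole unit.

Annual demand D = 345 × 260 = 89,700.
Production build-up factor (1 − d/p) = 1 − 345/1,550 = 0.7774.
Q* = √(2DS / (H(1 − d/p))) = √(2 × 89,700 × 57.1 / (2.22 × 0.7774)).
= √(10,243,740 / 1.7259) ≈ 2436.268.

Q* ≈ 2,436 modules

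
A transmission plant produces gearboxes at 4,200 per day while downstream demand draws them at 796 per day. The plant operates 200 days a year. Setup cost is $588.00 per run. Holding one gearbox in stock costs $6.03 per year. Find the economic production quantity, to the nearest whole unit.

Q* ≈ 6,189 gearboxes

Annual demand D = 796 × 200 = 159,200.
Production build-up factor (1 − d/p) = 1 − 796/4,200 = 0.8105.
Q* = √(2DS / (H(1 − d/p))) = √(2 × 159,200 × 588 / (6.03 × 0.8105)).
= √(187,219,200 / 4.8872) ≈ 6189.369.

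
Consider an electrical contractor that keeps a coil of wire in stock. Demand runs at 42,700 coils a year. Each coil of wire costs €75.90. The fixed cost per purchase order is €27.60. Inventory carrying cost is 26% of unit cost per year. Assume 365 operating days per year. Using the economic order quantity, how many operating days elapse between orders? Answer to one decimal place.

T ≈ 3.0 days

Holding cost H = 0.26 × €75.90 = €19.7340 per unit per year.
EOQ = √(2DS/H) = √(2 × 42,700 × 27.6 / 19.734) ≈ 345.60.
Cycle time = Q*/D × 365 = 345.60 / 42,700 × 365 ≈ 2.954 days.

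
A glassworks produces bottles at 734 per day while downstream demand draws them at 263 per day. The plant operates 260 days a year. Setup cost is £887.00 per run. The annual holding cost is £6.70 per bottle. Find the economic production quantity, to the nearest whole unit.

Q* ≈ 5,312 bottles

Annual demand D = 263 × 260 = 68,380.
Production build-up factor (1 − d/p) = 1 − 263/734 = 0.6417.
Q* = √(2DS / (H(1 − d/p))) = √(2 × 68,380 × 887 / (6.7 × 0.6417)).
= √(121,306,120 / 4.2993) ≈ 5311.798.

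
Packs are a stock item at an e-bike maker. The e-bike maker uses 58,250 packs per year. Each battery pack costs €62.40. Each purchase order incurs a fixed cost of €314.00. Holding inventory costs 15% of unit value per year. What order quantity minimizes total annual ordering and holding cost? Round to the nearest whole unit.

Holding cost H = 0.15 × €62.40 = €9.3600 per unit per year.
EOQ = √(2DS / H) = √(2 × 58,250 × 314 / 9.36).
= √(36,581,000 / 9.36) = √3,908,226.4957 ≈ 1976.923.

Q* ≈ 1,977 packs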